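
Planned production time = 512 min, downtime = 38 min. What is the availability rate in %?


Formula: Availability = (Planned Time - Downtime) / Planned Time * 100
Uptime = 512 - 38 = 474 min
Availability = 474 / 512 * 100 = 92.6%

92.6%


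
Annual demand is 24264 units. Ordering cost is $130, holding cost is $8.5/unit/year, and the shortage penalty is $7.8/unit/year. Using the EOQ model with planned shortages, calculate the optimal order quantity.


Formula: EOQ* = sqrt(2DS/H) * sqrt((H+P)/P)
Base EOQ = sqrt(2*24264*130/8.5) = 861.51 units
Correction = sqrt((8.5+7.8)/7.8) = 1.44559
EOQ* = 861.51 * 1.44559 = 1245.4 units

1245.4 units


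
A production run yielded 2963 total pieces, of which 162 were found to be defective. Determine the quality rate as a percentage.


Formula: Quality Rate = Good Pieces / Total Pieces * 100
Good pieces = 2963 - 162 = 2801
QR = 2801 / 2963 * 100 = 94.5%

94.5%


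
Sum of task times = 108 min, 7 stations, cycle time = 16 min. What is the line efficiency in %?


Formula: Efficiency = Sum of Task Times / (N_stations * CT) * 100
Total station capacity = 7 stations * 16 min = 112 min
Efficiency = 108 / 112 * 100 = 96.4%

96.4%


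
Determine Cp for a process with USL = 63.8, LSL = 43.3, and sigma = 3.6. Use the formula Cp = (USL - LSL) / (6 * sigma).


Cp = (63.8 - 43.3) / (6 * 3.6)

0.95


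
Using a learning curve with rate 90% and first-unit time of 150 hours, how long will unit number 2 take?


Formula: T_n = T_1 * (learning_rate)^(log2(n)) where learning_rate = rate/100
Doublings = log2(2) = 1
T_n = 150 * 0.9^1
T_n = 150 * 0.9 = 135.0 hours

135.0 hours


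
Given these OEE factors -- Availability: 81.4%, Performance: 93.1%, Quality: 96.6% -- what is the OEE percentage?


Formula: OEE = Availability * Performance * Quality / 10000
A * P = 81.4% * 93.1% / 100 = 75.78%
OEE = 75.78% * 96.6% / 100 = 73.2%

73.2%


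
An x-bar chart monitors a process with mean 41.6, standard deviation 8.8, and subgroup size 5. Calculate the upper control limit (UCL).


UCL = 41.6 + 3 * 8.8 / sqrt(5)

53.41


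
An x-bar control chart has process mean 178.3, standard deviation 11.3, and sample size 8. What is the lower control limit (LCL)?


LCL = 178.3 - 3 * 11.3 / sqrt(8)

166.31


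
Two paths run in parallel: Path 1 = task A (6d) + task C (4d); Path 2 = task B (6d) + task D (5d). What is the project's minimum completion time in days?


Path 1 = 6 + 4 = 10 days
Path 2 = 6 + 5 = 11 days
Duration = max(10, 11) = 11 days

11 days


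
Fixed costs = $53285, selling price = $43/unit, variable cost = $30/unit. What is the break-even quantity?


Formula: BEQ = Fixed Costs / (Price - Variable Cost)
Contribution margin = $43 - $30 = $13/unit
BEQ = ceil($53285 / $13/unit) = ceil(4098.85) = 4099 units

4099 units


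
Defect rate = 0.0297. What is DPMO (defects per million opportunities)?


DPMO = defect_rate * 1000000 = 0.0297 * 1000000

29700


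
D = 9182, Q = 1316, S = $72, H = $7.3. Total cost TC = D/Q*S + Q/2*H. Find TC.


TC = 9182/1316 * 72 + 1316/2 * 7.3

$5305.76


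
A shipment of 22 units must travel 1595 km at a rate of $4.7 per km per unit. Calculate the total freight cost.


TC = dist * cost * units = 1595 * 4.7 * 22 = $164923.00

$164923.00


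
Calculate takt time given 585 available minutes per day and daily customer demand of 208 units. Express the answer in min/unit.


Formula: Takt Time = Available Production Time / Customer Demand
Takt = 585 min/day / 208 units/day
Takt = 2.81 min/unit

2.81 min/unit


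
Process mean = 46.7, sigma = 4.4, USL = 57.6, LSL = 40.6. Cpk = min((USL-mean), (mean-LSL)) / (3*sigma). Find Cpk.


Cpu = (57.6 - 46.7) / (3 * 4.4) = 0.83
Cpl = (46.7 - 40.6) / (3 * 4.4) = 0.46
Cpk = min(0.83, 0.46) = 0.46

0.46


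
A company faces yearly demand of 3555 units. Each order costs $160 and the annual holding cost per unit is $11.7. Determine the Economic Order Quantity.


Formula: EOQ = sqrt(2 * D * S / H)
Numerator: 2 * 3555 * 160 = 1137600
2DS/H = 1137600 / 11.7 = 97230.8
EOQ = sqrt(97230.8) = 311.8 units

311.8 units


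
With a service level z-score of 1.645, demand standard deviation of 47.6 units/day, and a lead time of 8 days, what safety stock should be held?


Formula: SS = z * sigma_d * sqrt(LT)
sqrt(LT) = sqrt(8) = 2.8284
SS = 1.645 * 47.6 * 2.8284
SS = 221.5 units

221.5 units


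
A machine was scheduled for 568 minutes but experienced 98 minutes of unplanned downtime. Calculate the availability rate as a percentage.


Formula: Availability = (Planned Time - Downtime) / Planned Time * 100
Uptime = 568 - 98 = 470 min
Availability = 470 / 568 * 100 = 82.7%

82.7%


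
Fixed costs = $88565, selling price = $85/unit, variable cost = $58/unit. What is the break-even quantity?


Formula: BEQ = Fixed Costs / (Price - Variable Cost)
Contribution margin = $85 - $58 = $27/unit
BEQ = ceil($88565 / $27/unit) = ceil(3280.19) = 3281 units

3281 units


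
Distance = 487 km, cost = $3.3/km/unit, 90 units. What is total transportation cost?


TC = dist * cost * units = 487 * 3.3 * 90 = $144639.00

$144639.00


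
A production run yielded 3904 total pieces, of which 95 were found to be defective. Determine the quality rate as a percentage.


Formula: Quality Rate = Good Pieces / Total Pieces * 100
Good pieces = 3904 - 95 = 3809
QR = 3809 / 3904 * 100 = 97.6%

97.6%


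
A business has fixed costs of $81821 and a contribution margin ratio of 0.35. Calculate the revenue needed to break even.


Formula: BER = Fixed Costs / Contribution Margin Ratio
BER = $81821 / 0.35
BER = $233774.29 (to the nearest cent)

$233774.29


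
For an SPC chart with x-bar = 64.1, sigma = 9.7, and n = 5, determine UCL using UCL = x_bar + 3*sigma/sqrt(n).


UCL = 64.1 + 3 * 9.7 / sqrt(5)

77.11


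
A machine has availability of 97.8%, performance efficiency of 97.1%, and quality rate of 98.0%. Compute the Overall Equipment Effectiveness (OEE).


Formula: OEE = Availability * Performance * Quality / 10000
A * P = 97.8% * 97.1% / 100 = 94.96%
OEE = 94.96% * 98.0% / 100 = 93.1%

93.1%


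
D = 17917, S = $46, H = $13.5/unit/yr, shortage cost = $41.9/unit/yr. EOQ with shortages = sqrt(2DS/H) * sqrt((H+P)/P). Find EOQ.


Formula: EOQ* = sqrt(2DS/H) * sqrt((H+P)/P)
Base EOQ = sqrt(2*17917*46/13.5) = 349.43 units
Correction = sqrt((13.5+41.9)/41.9) = 1.14987
EOQ* = 349.43 * 1.14987 = 401.8 units

401.8 units


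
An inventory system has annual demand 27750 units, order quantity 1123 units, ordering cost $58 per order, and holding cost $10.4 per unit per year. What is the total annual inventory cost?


TC = 27750/1123 * 58 + 1123/2 * 10.4

$7272.81


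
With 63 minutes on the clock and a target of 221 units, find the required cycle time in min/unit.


Formula: CT = Available Time / Number of Units
CT = 63 min / 221 units
CT = 0.29 min/unit

0.29 min/unit


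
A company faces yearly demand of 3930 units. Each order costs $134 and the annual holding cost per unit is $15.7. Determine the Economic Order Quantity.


Formula: EOQ = sqrt(2 * D * S / H)
Numerator: 2 * 3930 * 134 = 1053240
2DS/H = 1053240 / 15.7 = 67085.4
EOQ = sqrt(67085.4) = 259.0 units

259.0 units


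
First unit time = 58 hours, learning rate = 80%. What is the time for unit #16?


Formula: T_n = T_1 * (learning_rate)^(log2(n)) where learning_rate = rate/100
Doublings = log2(16) = 4
T_n = 58 * 0.8^4
T_n = 58 * 0.4096 = 23.8 hours

23.8 hours


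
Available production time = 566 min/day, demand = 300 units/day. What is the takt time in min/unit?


Formula: Takt Time = Available Production Time / Customer Demand
Takt = 566 min/day / 300 units/day
Takt = 1.89 min/unit

1.89 min/unit


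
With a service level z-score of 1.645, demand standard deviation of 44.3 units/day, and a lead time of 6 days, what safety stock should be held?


Formula: SS = z * sigma_d * sqrt(LT)
sqrt(LT) = sqrt(6) = 2.4495
SS = 1.645 * 44.3 * 2.4495
SS = 178.5 units

178.5 units


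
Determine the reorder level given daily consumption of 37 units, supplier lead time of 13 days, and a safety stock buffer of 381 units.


Formula: ROP = (Daily Demand * Lead Time) + Safety Stock
Demand during lead time = 37 * 13 = 481 units
ROP = 481 + 381 = 862 units

862 units


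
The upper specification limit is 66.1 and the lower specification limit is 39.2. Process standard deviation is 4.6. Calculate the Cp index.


Cp = (66.1 - 39.2) / (6 * 4.6)

0.97


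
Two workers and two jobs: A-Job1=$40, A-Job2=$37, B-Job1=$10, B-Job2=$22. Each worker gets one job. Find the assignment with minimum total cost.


Option 1: A->1 + B->2 = $40 + $22 = $62
Option 2: A->2 + B->1 = $37 + $10 = $47
Min cost = min($62, $47) = $47

$47


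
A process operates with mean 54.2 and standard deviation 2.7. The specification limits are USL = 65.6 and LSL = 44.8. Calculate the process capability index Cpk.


Cpu = (65.6 - 54.2) / (3 * 2.7) = 1.41
Cpl = (54.2 - 44.8) / (3 * 2.7) = 1.16
Cpk = min(1.41, 1.16) = 1.16

1.16


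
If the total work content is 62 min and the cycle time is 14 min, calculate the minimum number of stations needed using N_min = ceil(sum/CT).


Formula: N_min = ceil(Sum of Task Times / Cycle Time)
N_min = ceil(62 min / 14 min) = ceil(4.4286)
N_min = 5 stations

5


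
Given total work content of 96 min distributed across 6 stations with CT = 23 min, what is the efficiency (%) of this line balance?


Formula: Efficiency = Sum of Task Times / (N_stations * CT) * 100
Total station capacity = 6 stations * 23 min = 138 min
Efficiency = 96 / 138 * 100 = 69.6%

69.6%


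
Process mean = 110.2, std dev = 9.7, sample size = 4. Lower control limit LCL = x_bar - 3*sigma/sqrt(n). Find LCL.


LCL = 110.2 - 3 * 9.7 / sqrt(4)

95.65


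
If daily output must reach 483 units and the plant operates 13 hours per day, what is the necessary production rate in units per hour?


Formula: Production Rate = Daily Demand / Available Hours
Rate = 483 units/day / 13 hours/day
Rate = 37.2 units/hour

37.2 units/hour


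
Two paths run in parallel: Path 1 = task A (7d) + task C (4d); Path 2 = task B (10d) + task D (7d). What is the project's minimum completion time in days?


Path 1 = 7 + 4 = 11 days
Path 2 = 10 + 7 = 17 days
Duration = max(11, 17) = 17 days

17 days


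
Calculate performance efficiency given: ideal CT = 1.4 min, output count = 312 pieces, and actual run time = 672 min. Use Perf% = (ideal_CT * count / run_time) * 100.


Formula: Performance = (Ideal CT * Total Count) / Run Time * 100
Ideal output time = 1.4 * 312 = 436.8 min
Performance = 436.8 / 672 * 100 = 65.0%

65.0%


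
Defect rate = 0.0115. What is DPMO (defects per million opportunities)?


DPMO = defect_rate * 1000000 = 0.0115 * 1000000

11500


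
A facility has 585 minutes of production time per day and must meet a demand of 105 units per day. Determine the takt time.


Formula: Takt Time = Available Production Time / Customer Demand
Takt = 585 min/day / 105 units/day
Takt = 5.57 min/unit

5.57 min/unit


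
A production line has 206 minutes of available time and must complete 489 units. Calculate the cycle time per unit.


Formula: CT = Available Time / Number of Units
CT = 206 min / 489 units
CT = 0.42 min/unit

0.42 min/unit


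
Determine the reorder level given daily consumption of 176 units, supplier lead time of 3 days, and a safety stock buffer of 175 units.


Formula: ROP = (Daily Demand * Lead Time) + Safety Stock
Demand during lead time = 176 * 3 = 528 units
ROP = 528 + 175 = 703 units

703 units


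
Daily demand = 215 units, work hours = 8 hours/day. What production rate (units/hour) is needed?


Formula: Production Rate = Daily Demand / Available Hours
Rate = 215 units/day / 8 hours/day
Rate = 26.9 units/hour

26.9 units/hour


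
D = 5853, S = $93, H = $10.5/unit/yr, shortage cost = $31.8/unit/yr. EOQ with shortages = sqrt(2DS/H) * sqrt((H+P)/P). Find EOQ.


Formula: EOQ* = sqrt(2DS/H) * sqrt((H+P)/P)
Base EOQ = sqrt(2*5853*93/10.5) = 322.0 units
Correction = sqrt((10.5+31.8)/31.8) = 1.15334
EOQ* = 322.0 * 1.15334 = 371.4 units

371.4 units


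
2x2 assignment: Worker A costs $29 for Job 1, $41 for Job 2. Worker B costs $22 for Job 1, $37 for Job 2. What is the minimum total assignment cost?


Option 1: A->1 + B->2 = $29 + $37 = $66
Option 2: A->2 + B->1 = $41 + $22 = $63
Min cost = min($66, $63) = $63

$63


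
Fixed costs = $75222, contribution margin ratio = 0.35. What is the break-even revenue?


Formula: BER = Fixed Costs / Contribution Margin Ratio
BER = $75222 / 0.35
BER = $214920.00 (to the nearest cent)

$214920.00


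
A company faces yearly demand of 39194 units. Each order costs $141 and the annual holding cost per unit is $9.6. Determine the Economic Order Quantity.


Formula: EOQ = sqrt(2 * D * S / H)
Numerator: 2 * 39194 * 141 = 11052708
2DS/H = 11052708 / 9.6 = 1151323.8
EOQ = sqrt(1151323.8) = 1073.0 units

1073.0 units


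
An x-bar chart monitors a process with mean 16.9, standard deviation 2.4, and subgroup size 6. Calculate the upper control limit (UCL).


UCL = 16.9 + 3 * 2.4 / sqrt(6)

19.84


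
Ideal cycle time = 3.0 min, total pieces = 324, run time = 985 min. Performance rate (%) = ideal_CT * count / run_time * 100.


Formula: Performance = (Ideal CT * Total Count) / Run Time * 100
Ideal output time = 3.0 * 324 = 972.0 min
Performance = 972.0 / 985 * 100 = 98.7%

98.7%


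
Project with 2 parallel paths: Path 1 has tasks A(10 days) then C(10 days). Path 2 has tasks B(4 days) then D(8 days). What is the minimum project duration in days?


Path 1 = 10 + 10 = 20 days
Path 2 = 4 + 8 = 12 days
Duration = max(20, 12) = 20 days

20 days


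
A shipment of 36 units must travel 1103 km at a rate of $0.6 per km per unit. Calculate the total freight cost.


TC = dist * cost * units = 1103 * 0.6 * 36 = $23824.80

$23824.80


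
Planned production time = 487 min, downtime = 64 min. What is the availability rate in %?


Formula: Availability = (Planned Time - Downtime) / Planned Time * 100
Uptime = 487 - 64 = 423 min
Availability = 423 / 487 * 100 = 86.9%

86.9%


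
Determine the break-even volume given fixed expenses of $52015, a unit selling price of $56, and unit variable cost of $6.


Formula: BEQ = Fixed Costs / (Price - Variable Cost)
Contribution margin = $56 - $6 = $50/unit
BEQ = ceil($52015 / $50/unit) = ceil(1040.3) = 1041 units

1041 units


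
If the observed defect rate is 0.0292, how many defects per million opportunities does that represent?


DPMO = defect_rate * 1000000 = 0.0292 * 1000000

29200


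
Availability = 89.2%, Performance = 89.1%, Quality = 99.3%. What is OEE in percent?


Formula: OEE = Availability * Performance * Quality / 10000
A * P = 89.2% * 89.1% / 100 = 79.48%
OEE = 79.48% * 99.3% / 100 = 78.9%

78.9%


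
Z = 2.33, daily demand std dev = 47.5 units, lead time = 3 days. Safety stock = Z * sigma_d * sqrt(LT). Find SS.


Formula: SS = z * sigma_d * sqrt(LT)
sqrt(LT) = sqrt(3) = 1.7321
SS = 2.33 * 47.5 * 1.7321
SS = 191.7 units

191.7 units


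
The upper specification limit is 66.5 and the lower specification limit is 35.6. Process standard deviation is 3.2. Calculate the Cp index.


Cp = (66.5 - 35.6) / (6 * 3.2)

1.61


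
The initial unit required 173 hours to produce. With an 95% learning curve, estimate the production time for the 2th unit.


Formula: T_n = T_1 * (learning_rate)^(log2(n)) where learning_rate = rate/100
Doublings = log2(2) = 1
T_n = 173 * 0.95^1
T_n = 173 * 0.95 = 164.4 hours

164.4 hours


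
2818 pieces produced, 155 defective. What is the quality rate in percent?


Formula: Quality Rate = Good Pieces / Total Pieces * 100
Good pieces = 2818 - 155 = 2663
QR = 2663 / 2818 * 100 = 94.5%

94.5%


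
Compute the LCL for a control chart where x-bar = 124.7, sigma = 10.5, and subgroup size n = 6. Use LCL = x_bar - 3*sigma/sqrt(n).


LCL = 124.7 - 3 * 10.5 / sqrt(6)

111.84


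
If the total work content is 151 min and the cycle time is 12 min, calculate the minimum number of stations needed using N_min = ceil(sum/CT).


Formula: N_min = ceil(Sum of Task Times / Cycle Time)
N_min = ceil(151 min / 12 min) = ceil(12.5833)
N_min = 13 stations

13


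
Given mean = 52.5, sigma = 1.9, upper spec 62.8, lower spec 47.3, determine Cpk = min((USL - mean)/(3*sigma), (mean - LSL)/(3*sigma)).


Cpu = (62.8 - 52.5) / (3 * 1.9) = 1.81
Cpl = (52.5 - 47.3) / (3 * 1.9) = 0.91
Cpk = min(1.81, 0.91) = 0.91

0.91


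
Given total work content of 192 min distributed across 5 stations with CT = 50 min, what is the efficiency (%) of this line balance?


Formula: Efficiency = Sum of Task Times / (N_stations * CT) * 100
Total station capacity = 5 stations * 50 min = 250 min
Efficiency = 192 / 250 * 100 = 76.8%

76.8%


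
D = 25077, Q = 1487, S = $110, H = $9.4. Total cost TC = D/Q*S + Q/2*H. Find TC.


TC = 25077/1487 * 110 + 1487/2 * 9.4

$8843.96


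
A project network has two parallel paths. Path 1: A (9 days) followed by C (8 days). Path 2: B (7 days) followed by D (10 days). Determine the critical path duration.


Path 1 = 9 + 8 = 17 days
Path 2 = 7 + 10 = 17 days
Duration = max(17, 17) = 17 days

17 days


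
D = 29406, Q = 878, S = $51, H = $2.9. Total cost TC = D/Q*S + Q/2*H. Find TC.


TC = 29406/878 * 51 + 878/2 * 2.9

$2981.19


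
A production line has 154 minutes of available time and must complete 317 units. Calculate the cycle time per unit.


Formula: CT = Available Time / Number of Units
CT = 154 min / 317 units
CT = 0.49 min/unit

0.49 min/unit


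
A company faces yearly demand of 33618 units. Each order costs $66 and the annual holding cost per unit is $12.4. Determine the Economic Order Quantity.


Formula: EOQ = sqrt(2 * D * S / H)
Numerator: 2 * 33618 * 66 = 4437576
2DS/H = 4437576 / 12.4 = 357869.0
EOQ = sqrt(357869.0) = 598.2 units

598.2 units


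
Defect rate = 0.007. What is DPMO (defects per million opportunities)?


DPMO = defect_rate * 1000000 = 0.007 * 1000000

7000


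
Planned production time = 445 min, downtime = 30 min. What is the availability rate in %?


Formula: Availability = (Planned Time - Downtime) / Planned Time * 100
Uptime = 445 - 30 = 415 min
Availability = 415 / 445 * 100 = 93.3%

93.3%


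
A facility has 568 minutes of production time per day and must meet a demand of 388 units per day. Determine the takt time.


Formula: Takt Time = Available Production Time / Customer Demand
Takt = 568 min/day / 388 units/day
Takt = 1.46 min/unit

1.46 min/unit


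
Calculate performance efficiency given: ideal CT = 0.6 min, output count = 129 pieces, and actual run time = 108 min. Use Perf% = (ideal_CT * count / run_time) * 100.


Formula: Performance = (Ideal CT * Total Count) / Run Time * 100
Ideal output time = 0.6 * 129 = 77.4 min
Performance = 77.4 / 108 * 100 = 71.7%

71.7%


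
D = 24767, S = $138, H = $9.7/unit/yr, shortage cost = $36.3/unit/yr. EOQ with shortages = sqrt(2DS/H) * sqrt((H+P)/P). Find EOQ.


Formula: EOQ* = sqrt(2DS/H) * sqrt((H+P)/P)
Base EOQ = sqrt(2*24767*138/9.7) = 839.47 units
Correction = sqrt((9.7+36.3)/36.3) = 1.12571
EOQ* = 839.47 * 1.12571 = 945.0 units

945.0 units


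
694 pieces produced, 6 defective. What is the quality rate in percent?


Formula: Quality Rate = Good Pieces / Total Pieces * 100
Good pieces = 694 - 6 = 688
QR = 688 / 694 * 100 = 99.1%

99.1%


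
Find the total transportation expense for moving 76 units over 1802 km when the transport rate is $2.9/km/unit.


TC = dist * cost * units = 1802 * 2.9 * 76 = $397160.80

$397160.80


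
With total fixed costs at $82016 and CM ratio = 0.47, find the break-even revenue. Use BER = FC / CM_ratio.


Formula: BER = Fixed Costs / Contribution Margin Ratio
BER = $82016 / 0.47
BER = $174502.13 (to the nearest cent)

$174502.13


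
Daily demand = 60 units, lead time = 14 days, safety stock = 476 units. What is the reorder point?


Formula: ROP = (Daily Demand * Lead Time) + Safety Stock
Demand during lead time = 60 * 14 = 840 units
ROP = 840 + 476 = 1316 units

1316 units


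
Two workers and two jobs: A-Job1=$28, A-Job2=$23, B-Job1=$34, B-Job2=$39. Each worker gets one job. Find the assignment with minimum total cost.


Option 1: A->1 + B->2 = $28 + $39 = $67
Option 2: A->2 + B->1 = $23 + $34 = $57
Min cost = min($67, $57) = $57

$57


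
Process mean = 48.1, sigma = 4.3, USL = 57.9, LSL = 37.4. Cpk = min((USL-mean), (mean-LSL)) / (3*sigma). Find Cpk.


Cpu = (57.9 - 48.1) / (3 * 4.3) = 0.76
Cpl = (48.1 - 37.4) / (3 * 4.3) = 0.83
Cpk = min(0.76, 0.83) = 0.76

0.76


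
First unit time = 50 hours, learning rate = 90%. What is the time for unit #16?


Formula: T_n = T_1 * (learning_rate)^(log2(n)) where learning_rate = rate/100
Doublings = log2(16) = 4
T_n = 50 * 0.9^4
T_n = 50 * 0.6561 = 32.8 hours

32.8 hours


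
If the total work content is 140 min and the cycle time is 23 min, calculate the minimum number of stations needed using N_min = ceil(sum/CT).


Formula: N_min = ceil(Sum of Task Times / Cycle Time)
N_min = ceil(140 min / 23 min) = ceil(6.087)
N_min = 7 stations

7


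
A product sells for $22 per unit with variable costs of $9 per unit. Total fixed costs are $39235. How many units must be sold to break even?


Formula: BEQ = Fixed Costs / (Price - Variable Cost)
Contribution margin = $22 - $9 = $13/unit
BEQ = ceil($39235 / $13/unit) = ceil(3018.08) = 3019 units

3019 units


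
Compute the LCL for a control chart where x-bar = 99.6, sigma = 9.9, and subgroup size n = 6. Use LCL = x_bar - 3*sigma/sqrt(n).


LCL = 99.6 - 3 * 9.9 / sqrt(6)

87.48


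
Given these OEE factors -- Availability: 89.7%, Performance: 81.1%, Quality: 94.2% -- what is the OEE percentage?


Formula: OEE = Availability * Performance * Quality / 10000
A * P = 89.7% * 81.1% / 100 = 72.75%
OEE = 72.75% * 94.2% / 100 = 68.5%

68.5%


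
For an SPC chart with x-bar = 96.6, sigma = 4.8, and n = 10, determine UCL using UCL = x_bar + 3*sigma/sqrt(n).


UCL = 96.6 + 3 * 4.8 / sqrt(10)

101.15


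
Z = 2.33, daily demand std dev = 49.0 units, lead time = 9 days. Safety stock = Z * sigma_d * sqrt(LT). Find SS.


Formula: SS = z * sigma_d * sqrt(LT)
sqrt(LT) = sqrt(9) = 3.0
SS = 2.33 * 49.0 * 3.0
SS = 342.5 units

342.5 units


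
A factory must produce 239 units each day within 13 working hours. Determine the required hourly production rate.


Formula: Production Rate = Daily Demand / Available Hours
Rate = 239 units/day / 13 hours/day
Rate = 18.4 units/hour

18.4 units/hour


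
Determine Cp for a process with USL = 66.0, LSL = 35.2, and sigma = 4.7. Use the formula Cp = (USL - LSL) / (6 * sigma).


Cp = (66.0 - 35.2) / (6 * 4.7)

1.09


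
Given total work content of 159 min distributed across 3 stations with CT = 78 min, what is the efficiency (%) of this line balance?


Formula: Efficiency = Sum of Task Times / (N_stations * CT) * 100
Total station capacity = 3 stations * 78 min = 234 min
Efficiency = 159 / 234 * 100 = 67.9%

67.9%


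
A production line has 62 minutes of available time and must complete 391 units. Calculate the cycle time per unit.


Formula: CT = Available Time / Number of Units
CT = 62 min / 391 units
CT = 0.16 min/unit

0.16 min/unit


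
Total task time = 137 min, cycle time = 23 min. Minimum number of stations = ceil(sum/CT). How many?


Formula: N_min = ceil(Sum of Task Times / Cycle Time)
N_min = ceil(137 min / 23 min) = ceil(5.9565)
N_min = 6 stations

6


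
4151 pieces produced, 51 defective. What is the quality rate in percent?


Formula: Quality Rate = Good Pieces / Total Pieces * 100
Good pieces = 4151 - 51 = 4100
QR = 4100 / 4151 * 100 = 98.8%

98.8%


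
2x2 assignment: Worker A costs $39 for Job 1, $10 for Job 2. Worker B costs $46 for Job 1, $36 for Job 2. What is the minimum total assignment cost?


Option 1: A->1 + B->2 = $39 + $36 = $75
Option 2: A->2 + B->1 = $10 + $46 = $56
Min cost = min($75, $56) = $56

$56


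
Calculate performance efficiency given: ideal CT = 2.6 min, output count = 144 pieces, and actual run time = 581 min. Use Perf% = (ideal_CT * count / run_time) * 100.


Formula: Performance = (Ideal CT * Total Count) / Run Time * 100
Ideal output time = 2.6 * 144 = 374.4 min
Performance = 374.4 / 581 * 100 = 64.4%

64.4%


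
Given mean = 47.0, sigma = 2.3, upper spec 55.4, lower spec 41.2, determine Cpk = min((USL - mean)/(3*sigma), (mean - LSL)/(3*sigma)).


Cpu = (55.4 - 47.0) / (3 * 2.3) = 1.22
Cpl = (47.0 - 41.2) / (3 * 2.3) = 0.84
Cpk = min(1.22, 0.84) = 0.84

0.84


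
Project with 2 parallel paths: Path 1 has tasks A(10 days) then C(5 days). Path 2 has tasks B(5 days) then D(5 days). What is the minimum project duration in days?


Path 1 = 10 + 5 = 15 days
Path 2 = 5 + 5 = 10 days
Duration = max(15, 10) = 15 days

15 days


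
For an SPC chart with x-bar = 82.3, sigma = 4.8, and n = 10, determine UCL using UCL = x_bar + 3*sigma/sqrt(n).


UCL = 82.3 + 3 * 4.8 / sqrt(10)

86.85


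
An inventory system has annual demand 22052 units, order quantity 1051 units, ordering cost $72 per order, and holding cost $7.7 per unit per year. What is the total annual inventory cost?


TC = 22052/1051 * 72 + 1051/2 * 7.7

$5557.05


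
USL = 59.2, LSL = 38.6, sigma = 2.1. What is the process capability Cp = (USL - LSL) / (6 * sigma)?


Cp = (59.2 - 38.6) / (6 * 2.1)

1.63


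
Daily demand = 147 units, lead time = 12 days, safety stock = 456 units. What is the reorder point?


Formula: ROP = (Daily Demand * Lead Time) + Safety Stock
Demand during lead time = 147 * 12 = 1764 units
ROP = 1764 + 456 = 2220 units

2220 units


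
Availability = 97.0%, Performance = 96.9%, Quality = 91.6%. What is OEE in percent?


Formula: OEE = Availability * Performance * Quality / 10000
A * P = 97.0% * 96.9% / 100 = 93.99%
OEE = 93.99% * 91.6% / 100 = 86.1%

86.1%


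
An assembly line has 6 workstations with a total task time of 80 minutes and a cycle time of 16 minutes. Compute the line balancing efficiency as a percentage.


Formula: Efficiency = Sum of Task Times / (N_stations * CT) * 100
Total station capacity = 6 stations * 16 min = 96 min
Efficiency = 80 / 96 * 100 = 83.3%

83.3%


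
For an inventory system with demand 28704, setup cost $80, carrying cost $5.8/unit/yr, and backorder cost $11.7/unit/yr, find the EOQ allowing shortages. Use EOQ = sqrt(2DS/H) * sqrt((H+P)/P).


Formula: EOQ* = sqrt(2DS/H) * sqrt((H+P)/P)
Base EOQ = sqrt(2*28704*80/5.8) = 889.85 units
Correction = sqrt((5.8+11.7)/11.7) = 1.223
EOQ* = 889.85 * 1.223 = 1088.3 units

1088.3 units


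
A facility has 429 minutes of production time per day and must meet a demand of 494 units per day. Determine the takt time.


Formula: Takt Time = Available Production Time / Customer Demand
Takt = 429 min/day / 494 units/day
Takt = 0.87 min/unit

0.87 min/unit


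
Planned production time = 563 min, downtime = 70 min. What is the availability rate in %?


Formula: Availability = (Planned Time - Downtime) / Planned Time * 100
Uptime = 563 - 70 = 493 min
Availability = 493 / 563 * 100 = 87.6%

87.6%


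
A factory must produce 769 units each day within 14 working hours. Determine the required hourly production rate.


Formula: Production Rate = Daily Demand / Available Hours
Rate = 769 units/day / 14 hours/day
Rate = 54.9 units/hour

54.9 units/hour


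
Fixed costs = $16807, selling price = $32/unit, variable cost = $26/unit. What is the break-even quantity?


Formula: BEQ = Fixed Costs / (Price - Variable Cost)
Contribution margin = $32 - $26 = $6/unit
BEQ = ceil($16807 / $6/unit) = ceil(2801.17) = 2802 units

2802 units


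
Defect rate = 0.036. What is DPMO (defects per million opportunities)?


DPMO = defect_rate * 1000000 = 0.036 * 1000000

36000


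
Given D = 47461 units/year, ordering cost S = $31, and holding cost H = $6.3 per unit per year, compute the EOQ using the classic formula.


Formula: EOQ = sqrt(2 * D * S / H)
Numerator: 2 * 47461 * 31 = 2942582
2DS/H = 2942582 / 6.3 = 467076.5
EOQ = sqrt(467076.5) = 683.4 units

683.4 units


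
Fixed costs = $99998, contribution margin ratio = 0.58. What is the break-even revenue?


Formula: BER = Fixed Costs / Contribution Margin Ratio
BER = $99998 / 0.58
BER = $172410.34 (to the nearest cent)

$172410.34


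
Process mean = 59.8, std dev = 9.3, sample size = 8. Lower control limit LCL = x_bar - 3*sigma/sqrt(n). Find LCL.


LCL = 59.8 - 3 * 9.3 / sqrt(8)

49.94


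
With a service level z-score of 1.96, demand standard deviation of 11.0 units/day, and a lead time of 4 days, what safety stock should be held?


Formula: SS = z * sigma_d * sqrt(LT)
sqrt(LT) = sqrt(4) = 2.0
SS = 1.96 * 11.0 * 2.0
SS = 43.1 units

43.1 units


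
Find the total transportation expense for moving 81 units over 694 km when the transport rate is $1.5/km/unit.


TC = dist * cost * units = 694 * 1.5 * 81 = $84321.00

$84321.00


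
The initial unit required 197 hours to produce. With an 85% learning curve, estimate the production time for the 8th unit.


Formula: T_n = T_1 * (learning_rate)^(log2(n)) where learning_rate = rate/100
Doublings = log2(8) = 3
T_n = 197 * 0.85^3
T_n = 197 * 0.6141 = 121.0 hours

121.0 hours


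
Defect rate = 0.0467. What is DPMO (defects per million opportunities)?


DPMO = defect_rate * 1000000 = 0.0467 * 1000000

46700


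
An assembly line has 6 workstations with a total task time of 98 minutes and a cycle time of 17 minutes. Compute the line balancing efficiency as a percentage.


Formula: Efficiency = Sum of Task Times / (N_stations * CT) * 100
Total station capacity = 6 stations * 17 min = 102 min
Efficiency = 98 / 102 * 100 = 96.1%

96.1%


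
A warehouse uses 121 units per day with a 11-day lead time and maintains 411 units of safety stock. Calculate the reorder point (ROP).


Formula: ROP = (Daily Demand * Lead Time) + Safety Stock
Demand during lead time = 121 * 11 = 1331 units
ROP = 1331 + 411 = 1742 units

1742 units


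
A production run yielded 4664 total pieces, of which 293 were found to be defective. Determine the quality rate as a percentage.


Formula: Quality Rate = Good Pieces / Total Pieces * 100
Good pieces = 4664 - 293 = 4371
QR = 4371 / 4664 * 100 = 93.7%

93.7%


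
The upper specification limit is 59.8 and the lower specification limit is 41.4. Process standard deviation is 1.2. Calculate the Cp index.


Cp = (59.8 - 41.4) / (6 * 1.2)

2.56


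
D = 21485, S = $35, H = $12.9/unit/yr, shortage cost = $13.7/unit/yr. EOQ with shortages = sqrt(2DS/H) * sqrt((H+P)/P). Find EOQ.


Formula: EOQ* = sqrt(2DS/H) * sqrt((H+P)/P)
Base EOQ = sqrt(2*21485*35/12.9) = 341.45 units
Correction = sqrt((12.9+13.7)/13.7) = 1.39342
EOQ* = 341.45 * 1.39342 = 475.8 units

475.8 units


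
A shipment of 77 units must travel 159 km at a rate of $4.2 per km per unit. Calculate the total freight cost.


TC = dist * cost * units = 159 * 4.2 * 77 = $51420.60

$51420.60


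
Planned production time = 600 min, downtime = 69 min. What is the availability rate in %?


Formula: Availability = (Planned Time - Downtime) / Planned Time * 100
Uptime = 600 - 69 = 531 min
Availability = 531 / 600 * 100 = 88.5%

88.5%


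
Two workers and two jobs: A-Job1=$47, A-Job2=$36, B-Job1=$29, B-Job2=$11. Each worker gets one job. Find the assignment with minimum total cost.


Option 1: A->1 + B->2 = $47 + $11 = $58
Option 2: A->2 + B->1 = $36 + $29 = $65
Min cost = min($58, $65) = $58

$58


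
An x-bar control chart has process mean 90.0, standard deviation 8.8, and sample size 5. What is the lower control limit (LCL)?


LCL = 90.0 - 3 * 8.8 / sqrt(5)

78.19


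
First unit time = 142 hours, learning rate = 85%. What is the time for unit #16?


Formula: T_n = T_1 * (learning_rate)^(log2(n)) where learning_rate = rate/100
Doublings = log2(16) = 4
T_n = 142 * 0.85^4
T_n = 142 * 0.522 = 74.1 hours

74.1 hours


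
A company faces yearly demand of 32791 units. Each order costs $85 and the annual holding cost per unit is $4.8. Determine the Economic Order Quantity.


Formula: EOQ = sqrt(2 * D * S / H)
Numerator: 2 * 32791 * 85 = 5574470
2DS/H = 5574470 / 4.8 = 1161347.9
EOQ = sqrt(1161347.9) = 1077.7 units

1077.7 units


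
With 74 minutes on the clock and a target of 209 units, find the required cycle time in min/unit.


Formula: CT = Available Time / Number of Units
CT = 74 min / 209 units
CT = 0.35 min/unit

0.35 min/unit


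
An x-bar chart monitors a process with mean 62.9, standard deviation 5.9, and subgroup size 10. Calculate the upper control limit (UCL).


UCL = 62.9 + 3 * 5.9 / sqrt(10)

68.5


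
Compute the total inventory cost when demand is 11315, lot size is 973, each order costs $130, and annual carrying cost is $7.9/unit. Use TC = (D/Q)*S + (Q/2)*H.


TC = 11315/973 * 130 + 973/2 * 7.9

$5355.12


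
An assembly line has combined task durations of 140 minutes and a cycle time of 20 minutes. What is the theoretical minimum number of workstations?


Formula: N_min = ceil(Sum of Task Times / Cycle Time)
N_min = ceil(140 min / 20 min) = ceil(7.0)
N_min = 7 stations

7


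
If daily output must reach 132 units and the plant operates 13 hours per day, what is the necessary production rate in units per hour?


Formula: Production Rate = Daily Demand / Available Hours
Rate = 132 units/day / 13 hours/day
Rate = 10.2 units/hour

10.2 units/hour


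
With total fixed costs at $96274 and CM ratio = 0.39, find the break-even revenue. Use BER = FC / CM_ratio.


Formula: BER = Fixed Costs / Contribution Margin Ratio
BER = $96274 / 0.39
BER = $246856.41 (to the nearest cent)

$246856.41


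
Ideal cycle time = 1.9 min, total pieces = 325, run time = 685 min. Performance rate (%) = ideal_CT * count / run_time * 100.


Formula: Performance = (Ideal CT * Total Count) / Run Time * 100
Ideal output time = 1.9 * 325 = 617.5 min
Performance = 617.5 / 685 * 100 = 90.1%

90.1%


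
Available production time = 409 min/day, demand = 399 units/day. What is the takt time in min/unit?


Formula: Takt Time = Available Production Time / Customer Demand
Takt = 409 min/day / 399 units/day
Takt = 1.03 min/unit

1.03 min/unit


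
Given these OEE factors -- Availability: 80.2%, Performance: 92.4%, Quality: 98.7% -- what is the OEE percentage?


Formula: OEE = Availability * Performance * Quality / 10000
A * P = 80.2% * 92.4% / 100 = 74.1%
OEE = 74.1% * 98.7% / 100 = 73.1%

73.1%


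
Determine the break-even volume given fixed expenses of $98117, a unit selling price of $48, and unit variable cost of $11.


Formula: BEQ = Fixed Costs / (Price - Variable Cost)
Contribution margin = $48 - $11 = $37/unit
BEQ = ceil($98117 / $37/unit) = ceil(2651.81) = 2652 units

2652 units


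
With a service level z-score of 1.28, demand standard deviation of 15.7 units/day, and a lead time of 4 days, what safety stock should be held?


Formula: SS = z * sigma_d * sqrt(LT)
sqrt(LT) = sqrt(4) = 2.0
SS = 1.28 * 15.7 * 2.0
SS = 40.2 units

40.2 units


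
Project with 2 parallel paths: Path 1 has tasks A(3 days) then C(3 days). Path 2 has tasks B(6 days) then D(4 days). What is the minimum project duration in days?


Path 1 = 3 + 3 = 6 days
Path 2 = 6 + 4 = 10 days
Duration = max(6, 10) = 10 days

10 days


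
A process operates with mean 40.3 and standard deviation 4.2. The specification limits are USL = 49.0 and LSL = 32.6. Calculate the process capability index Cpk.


Cpu = (49.0 - 40.3) / (3 * 4.2) = 0.69
Cpl = (40.3 - 32.6) / (3 * 4.2) = 0.61
Cpk = min(0.69, 0.61) = 0.61

0.61


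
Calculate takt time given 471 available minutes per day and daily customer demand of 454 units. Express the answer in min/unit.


Formula: Takt Time = Available Production Time / Customer Demand
Takt = 471 min/day / 454 units/day
Takt = 1.04 min/unit

1.04 min/unit


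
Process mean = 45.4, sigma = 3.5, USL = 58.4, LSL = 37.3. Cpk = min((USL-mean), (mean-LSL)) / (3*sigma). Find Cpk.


Cpu = (58.4 - 45.4) / (3 * 3.5) = 1.24
Cpl = (45.4 - 37.3) / (3 * 3.5) = 0.77
Cpk = min(1.24, 0.77) = 0.77

0.77


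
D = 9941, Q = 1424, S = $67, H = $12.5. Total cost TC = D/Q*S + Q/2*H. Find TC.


TC = 9941/1424 * 67 + 1424/2 * 12.5

$9367.73


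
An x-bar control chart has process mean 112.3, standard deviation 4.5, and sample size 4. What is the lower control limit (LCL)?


LCL = 112.3 - 3 * 4.5 / sqrt(4)

105.55


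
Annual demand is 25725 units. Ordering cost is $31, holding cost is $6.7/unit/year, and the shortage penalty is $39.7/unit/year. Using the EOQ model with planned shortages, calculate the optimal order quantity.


Formula: EOQ* = sqrt(2DS/H) * sqrt((H+P)/P)
Base EOQ = sqrt(2*25725*31/6.7) = 487.91 units
Correction = sqrt((6.7+39.7)/39.7) = 1.08109
EOQ* = 487.91 * 1.08109 = 527.5 units

527.5 units


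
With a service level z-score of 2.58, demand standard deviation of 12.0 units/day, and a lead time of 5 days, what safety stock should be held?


Formula: SS = z * sigma_d * sqrt(LT)
sqrt(LT) = sqrt(5) = 2.2361
SS = 2.58 * 12.0 * 2.2361
SS = 69.2 units

69.2 units


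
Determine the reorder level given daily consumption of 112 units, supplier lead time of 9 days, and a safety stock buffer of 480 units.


Formula: ROP = (Daily Demand * Lead Time) + Safety Stock
Demand during lead time = 112 * 9 = 1008 units
ROP = 1008 + 480 = 1488 units

1488 units


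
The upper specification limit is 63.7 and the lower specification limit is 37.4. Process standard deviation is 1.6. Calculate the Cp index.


Cp = (63.7 - 37.4) / (6 * 1.6)

2.74


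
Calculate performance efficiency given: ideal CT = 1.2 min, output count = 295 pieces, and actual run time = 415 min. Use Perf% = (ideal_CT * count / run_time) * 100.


Formula: Performance = (Ideal CT * Total Count) / Run Time * 100
Ideal output time = 1.2 * 295 = 354.0 min
Performance = 354.0 / 415 * 100 = 85.3%

85.3%


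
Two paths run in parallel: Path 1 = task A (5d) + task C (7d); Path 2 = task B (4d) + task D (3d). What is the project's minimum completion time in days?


Path 1 = 5 + 7 = 12 days
Path 2 = 4 + 3 = 7 days
Duration = max(12, 7) = 12 days

12 days


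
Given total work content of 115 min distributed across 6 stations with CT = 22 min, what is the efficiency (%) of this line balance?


Formula: Efficiency = Sum of Task Times / (N_stations * CT) * 100
Total station capacity = 6 stations * 22 min = 132 min
Efficiency = 115 / 132 * 100 = 87.1%

87.1%


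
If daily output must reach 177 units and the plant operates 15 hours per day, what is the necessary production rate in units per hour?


Formula: Production Rate = Daily Demand / Available Hours
Rate = 177 units/day / 15 hours/day
Rate = 11.8 units/hour

11.8 units/hour


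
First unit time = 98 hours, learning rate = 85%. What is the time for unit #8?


Formula: T_n = T_1 * (learning_rate)^(log2(n)) where learning_rate = rate/100
Doublings = log2(8) = 3
T_n = 98 * 0.85^3
T_n = 98 * 0.6141 = 60.2 hours

60.2 hours


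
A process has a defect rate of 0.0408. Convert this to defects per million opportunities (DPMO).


DPMO = defect_rate * 1000000 = 0.0408 * 1000000

40800


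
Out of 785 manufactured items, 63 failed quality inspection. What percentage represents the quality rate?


Formula: Quality Rate = Good Pieces / Total Pieces * 100
Good pieces = 785 - 63 = 722
QR = 722 / 785 * 100 = 92.0%

92.0%


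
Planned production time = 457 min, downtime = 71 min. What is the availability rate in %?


Formula: Availability = (Planned Time - Downtime) / Planned Time * 100
Uptime = 457 - 71 = 386 min
Availability = 386 / 457 * 100 = 84.5%

84.5%
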